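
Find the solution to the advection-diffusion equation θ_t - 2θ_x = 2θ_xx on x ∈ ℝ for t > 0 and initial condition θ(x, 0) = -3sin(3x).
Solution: Change to a moving frame: let η = x + 2t, σ = t and write θ(x,t) = u(η,σ).
By the chain rule θ_t = u_σ + 2u_η, θ_x = u_η, θ_xx = u_ηη.
Then θ_t - 2θ_x = u_σ: the advection term cancels and the PDE becomes the heat equation u_σ = 2u_ηη on η ∈ ℝ.
Initial data: u(η,0) = θ(η,0) = -3sin(3η).
On η ∈ ℝ each mode satisfies (sin(nη))″ = -n² sin(nη), so exp(-2n²σ) sin(nη) solves the heat equation; by superposition u(η,σ) = Σ c_n exp(-2n²σ) sin(nη).
Reading off the coefficients: c_3=-3, so u(η,σ) = -3exp(-18σ)sin(3η).
Substituting back η = x + 2t, σ = t: θ(x,t) = u(x + 2t, t).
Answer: θ(x, t) = -3exp(-18t)sin(6t + 3x)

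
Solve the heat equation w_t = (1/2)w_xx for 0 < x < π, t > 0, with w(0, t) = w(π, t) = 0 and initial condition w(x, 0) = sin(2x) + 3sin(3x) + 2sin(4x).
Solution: Separating variables: w = Σ c_n exp(-n²t/2) sin(nx). From w(x,0) = sin(2x) + 3sin(3x) + 2sin(4x): c_2=1, c_3=3, c_4=2.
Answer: w(x, t) = exp(-2t)sin(2x) + 2exp(-8t)sin(4x) + 3exp(-9t/2)sin(3x)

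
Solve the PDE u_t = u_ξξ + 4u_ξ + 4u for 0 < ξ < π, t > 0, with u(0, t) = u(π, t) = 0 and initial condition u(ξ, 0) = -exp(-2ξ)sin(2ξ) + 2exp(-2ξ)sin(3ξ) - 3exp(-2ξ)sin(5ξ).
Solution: Substitute u = exp(-2ξ)w, i.e. w = exp(2ξ)u.
By the product rule, u_ξ = exp(-2ξ)(w_ξ - 2w), u_ξξ = exp(-2ξ)(w_ξξ - 4w_ξ + 4w), u_t = exp(-2ξ)w_t.
Substituting into the PDE and dividing by exp(-2ξ): w_t = (w_ξξ - 4w_ξ + 4w) + 4(w_ξ - 2w) + 4w.
The lower-order terms cancel, leaving the standard heat equation w_t = w_ξξ.
Initial data for w: w(ξ,0) = exp(2ξ)u(ξ,0) = -sin(2ξ) + 2sin(3ξ) - 3sin(5ξ). The boundary conditions carry over: w(0,t) = w(π,t) = 0.
Solve for w:
  Using separation of variables w = X(ξ)T(t):
  Eigenfunctions: sin(nξ), n = 1, 2, 3, ...
  General solution: w(ξ, t) = Σ c_n sin(nξ) exp(-n² t)
  Matching w(ξ,0) = -sin(2ξ) + 2sin(3ξ) - 3sin(5ξ) term by term: c_2=-1, c_3=2, c_5=-3.
Hence w(ξ,t) = -exp(-4t)sin(2ξ) + 2exp(-9t)sin(3ξ) - 3exp(-25t)sin(5ξ).
Transform back: u(ξ,t) = exp(-2ξ)w(ξ,t).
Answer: u(ξ, t) = -exp(-4t)exp(-2ξ)sin(2ξ) + 2exp(-9t)exp(-2ξ)sin(3ξ) - 3exp(-25t)exp(-2ξ)sin(5ξ)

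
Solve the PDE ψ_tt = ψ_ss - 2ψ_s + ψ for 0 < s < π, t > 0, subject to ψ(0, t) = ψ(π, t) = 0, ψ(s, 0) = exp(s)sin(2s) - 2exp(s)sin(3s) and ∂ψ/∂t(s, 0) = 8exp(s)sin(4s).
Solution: Substitute ψ = exp(s)u, i.e. u = exp(-s)ψ.
By the product rule, ψ_s = exp(s)(u_s + u), ψ_ss = exp(s)(u_ss + 2u_s + u), ψ_tt = exp(s)u_tt.
Substituting into the PDE and dividing by exp(s): u_tt = (u_ss + 2u_s + u) - 2(u_s + u) + u.
The lower-order terms cancel, leaving the standard wave equation u_tt = u_ss.
Initial data for u: u(s,0) = exp(-s)ψ(s,0) = sin(2s) - 2sin(3s); u_t(s,0) = exp(-s)ψ_t(s,0) = 8sin(4s). The boundary conditions carry over: u(0,t) = u(π,t) = 0.
Solve for u:
  Using separation of variables u = X(s)T(t):
  Eigenfunctions: sin(ns), n = 1, 2, 3, ...
  General solution: u(s, t) = Σ [A_n cos(n t) + B_n sin(n t)] sin(ns)
  From u(s,0) = sin(2s) - 2sin(3s): A_2=1, A_3=-2. From u_t(s,0) = 8sin(4s), using u_t(s,0) = Σ ω_n B_n sin(ns) with ω_n = n: B_4 = 8/4 = 2.
Hence u(s,t) = sin(2s)cos(2t) - 2sin(3s)cos(3t) + 2sin(4s)sin(4t).
Transform back: ψ(s,t) = exp(s)u(s,t).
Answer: ψ(s, t) = exp(s)sin(2s)cos(2t) - 2exp(s)sin(3s)cos(3t) + 2exp(s)sin(4s)sin(4t)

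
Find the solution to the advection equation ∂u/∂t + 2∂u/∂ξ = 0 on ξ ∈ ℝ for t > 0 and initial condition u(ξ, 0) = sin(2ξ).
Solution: By method of characteristics (waves move right with speed 2):
Along characteristics ξ - 2t = const, u is constant, so u(ξ,t) = f(ξ - 2t) with f = u(·, 0).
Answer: u(ξ, t) = -sin(4t - 2ξ)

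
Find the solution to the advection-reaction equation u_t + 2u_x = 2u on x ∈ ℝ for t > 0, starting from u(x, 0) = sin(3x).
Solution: Substitute u = exp(2t)w, i.e. w = exp(-2t)u.
By the product rule, u_t = exp(2t)(w_t + 2w), u_x = exp(2t)w_x.
Substituting into the PDE and dividing by exp(2t): w_t + 2w + 2w_x = 2w.
The lower-order terms cancel, leaving the standard advection equation w_t + 2w_x = 0.
Initial data for w: w(x,0) = u(x,0) = sin(3x).
Solve for w:
  By method of characteristics (waves move right with speed 2):
  Along characteristics x - 2t = const, w is constant, so w(x,t) = f(x - 2t) with f = w(·, 0).
Hence w(x,t) = -sin(6t - 3x).
Transform back: u(x,t) = exp(2t)w(x,t).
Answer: u(x, t) = -exp(2t)sin(6t - 3x)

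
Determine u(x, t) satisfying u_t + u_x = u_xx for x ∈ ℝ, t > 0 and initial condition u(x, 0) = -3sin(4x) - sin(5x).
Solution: Moving frame: η = x - t, σ = t, u = w(η,σ), so u_t = w_σ - w_η and u_xx = w_ηη.
Hence u_t + u_x = w_σ and the PDE becomes the heat equation w_σ = w_ηη on η ∈ ℝ.
Initial data: w(η,0) = u(η,0) = -3sin(4η) - sin(5η). Each mode sin(nη) decays as exp(-n²σ) on ℝ, so w(η,σ) = Σ c_n exp(-n²σ) sin(nη) with c_4=-3, c_5=-1: w(η,σ) = -3exp(-16σ)sin(4η) - exp(-25σ)sin(5η).
Substituting back: u(x,t) = w(x - t, t).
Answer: u(x, t) = 3exp(-16t)sin(4t - 4x) + exp(-25t)sin(5t - 5x)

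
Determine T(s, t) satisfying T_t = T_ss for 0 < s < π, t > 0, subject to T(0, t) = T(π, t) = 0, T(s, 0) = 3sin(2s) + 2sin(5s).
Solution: Separating variables: T = Σ c_n exp(-n²t) sin(ns). From T(s,0) = 3sin(2s) + 2sin(5s): c_2=3, c_5=2.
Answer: T(s, t) = 3exp(-4t)sin(2s) + 2exp(-25t)sin(5s)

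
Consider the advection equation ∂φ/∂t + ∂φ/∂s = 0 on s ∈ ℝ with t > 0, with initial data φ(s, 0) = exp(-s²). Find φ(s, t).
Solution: By characteristics (ds/dt = 1), φ(s,t) = f(s - t) with f = φ(·, 0).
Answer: φ(s, t) = exp(-(s - t)²)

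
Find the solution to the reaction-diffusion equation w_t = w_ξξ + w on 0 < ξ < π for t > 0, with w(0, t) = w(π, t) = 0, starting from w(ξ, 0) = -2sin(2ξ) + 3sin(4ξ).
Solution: Substitute w = exp(t)u.
Then w_t = exp(t)(u_t + u), w_ξξ = exp(t)u_ξξ; substituting and dividing by exp(t), the lower-order terms cancel: u_t = u_ξξ (standard heat equation).
Data for u: u(ξ,0) = w(ξ,0) = -2sin(2ξ) + 3sin(4ξ). The boundary conditions carry over: u(0,t) = u(π,t) = 0.
Separating variables: u = Σ c_n exp(-n²t) sin(nξ). From u(ξ,0) = -2sin(2ξ) + 3sin(4ξ): c_2=-2, c_4=3.
So u(ξ,t) = -2exp(-4t)sin(2ξ) + 3exp(-16t)sin(4ξ), and w(ξ,t) = exp(t)u(ξ,t).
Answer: w(ξ, t) = -2exp(-3t)sin(2ξ) + 3exp(-15t)sin(4ξ)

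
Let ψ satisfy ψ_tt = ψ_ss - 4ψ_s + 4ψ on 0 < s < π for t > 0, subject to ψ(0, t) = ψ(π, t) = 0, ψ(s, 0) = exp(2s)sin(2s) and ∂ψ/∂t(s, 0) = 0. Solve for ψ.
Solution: Substitute ψ = exp(2s)u.
Then ψ_s = exp(2s)(u_s + 2u), ψ_ss = exp(2s)(u_ss + 4u_s + 4u), ψ_tt = exp(2s)u_tt; substituting and dividing by exp(2s), the lower-order terms cancel: u_tt = u_ss (standard wave equation).
Data for u: u(s,0) = exp(-2s)ψ(s,0) = sin(2s); u_t(s,0) = exp(-2s)ψ_t(s,0) = 0. The boundary conditions carry over: u(0,t) = u(π,t) = 0.
Separating variables: u = Σ [A_n cos(ω_n t) + B_n sin(ω_n t)] sin(ns), ω_n = n. From ICs: A_2=1.
So u(s,t) = sin(2s)cos(2t), and ψ(s,t) = exp(2s)u(s,t).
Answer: ψ(s, t) = exp(2s)sin(2s)cos(2t)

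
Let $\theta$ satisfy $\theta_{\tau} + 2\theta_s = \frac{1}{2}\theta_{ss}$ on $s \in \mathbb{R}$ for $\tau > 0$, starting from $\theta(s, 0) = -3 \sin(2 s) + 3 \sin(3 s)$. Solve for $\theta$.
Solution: Change to a moving frame: let $\eta = s - 2\tau$, $\sigma = \tau$ and write $\theta(s,\tau) = u(\eta,\sigma)$.
By the chain rule $\theta_{\tau} = u_{\sigma} - 2u_{\eta}$, $\theta_s = u_{\eta}$, $\theta_{ss} = u_{\eta\eta}$.
Then $\theta_{\tau} + 2\theta_s = u_{\sigma}$: the advection term cancels and the PDE becomes the heat equation $u_{\sigma} = \frac{1}{2}u_{\eta\eta}$ on $\eta \in \mathbb{R}$.
Initial data: $u(\eta,0) = \theta(\eta,0) = -3 \sin(2 \eta) + 3 \sin(3 \eta)$.
On $\eta \in \mathbb{R}$ each mode satisfies $(\sin(n\eta))'' = -n^2 \sin(n\eta)$, so $e^{-n^2\sigma/2} \sin(n\eta)$ solves the heat equation; by superposition $u(\eta,\sigma) = \sum c_n e^{-n^2\sigma/2} \sin(n\eta)$.
Reading off the coefficients: $c_2=-3, c_3=3$, so $u(\eta,\sigma) = -3 e^{-2 \sigma} \sin(2 \eta) + 3 e^{-9 \sigma/2} \sin(3 \eta)$.
Substituting back $\eta = s - 2\tau$, $\sigma = \tau$: $\theta(s,\tau) = u(s - 2\tau, \tau)$.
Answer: $\theta(s, \tau) = 3 e^{-2 \tau} \sin(4 \tau - 2 s) - 3 e^{-9 \tau/2} \sin(6 \tau - 3 s)$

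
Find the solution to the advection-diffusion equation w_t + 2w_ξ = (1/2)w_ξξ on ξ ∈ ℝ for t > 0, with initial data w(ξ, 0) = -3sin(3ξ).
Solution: Change to a moving frame: let η = ξ - 2t, σ = t and write w(ξ,t) = u(η,σ).
By the chain rule w_t = u_σ - 2u_η, w_ξ = u_η, w_ξξ = u_ηη.
Then w_t + 2w_ξ = u_σ: the advection term cancels and the PDE becomes the heat equation u_σ = (1/2)u_ηη on η ∈ ℝ.
Initial data: u(η,0) = w(η,0) = -3sin(3η).
On η ∈ ℝ each mode satisfies (sin(nη))″ = -n² sin(nη), so exp(-n²σ/2) sin(nη) solves the heat equation; by superposition u(η,σ) = Σ c_n exp(-n²σ/2) sin(nη).
Reading off the coefficients: c_3=-3, so u(η,σ) = -3exp(-9σ/2)sin(3η).
Substituting back η = ξ - 2t, σ = t: w(ξ,t) = u(ξ - 2t, t).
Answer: w(ξ, t) = 3exp(-9t/2)sin(6t - 3ξ)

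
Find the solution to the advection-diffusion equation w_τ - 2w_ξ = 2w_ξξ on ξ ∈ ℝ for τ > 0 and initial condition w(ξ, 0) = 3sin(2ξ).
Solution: Change to a moving frame: let η = ξ + 2τ, σ = τ and write w(ξ,τ) = u(η,σ).
By the chain rule w_τ = u_σ + 2u_η, w_ξ = u_η, w_ξξ = u_ηη.
Then w_τ - 2w_ξ = u_σ: the advection term cancels and the PDE becomes the heat equation u_σ = 2u_ηη on η ∈ ℝ.
Initial data: u(η,0) = w(η,0) = 3sin(2η).
On η ∈ ℝ each mode satisfies (sin(nη))″ = -n² sin(nη), so exp(-2n²σ) sin(nη) solves the heat equation; by superposition u(η,σ) = Σ c_n exp(-2n²σ) sin(nη).
Reading off the coefficients: c_2=3, so u(η,σ) = 3exp(-8σ)sin(2η).
Substituting back η = ξ + 2τ, σ = τ: w(ξ,τ) = u(ξ + 2τ, τ).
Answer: w(ξ, τ) = 3exp(-8τ)sin(2ξ + 4τ)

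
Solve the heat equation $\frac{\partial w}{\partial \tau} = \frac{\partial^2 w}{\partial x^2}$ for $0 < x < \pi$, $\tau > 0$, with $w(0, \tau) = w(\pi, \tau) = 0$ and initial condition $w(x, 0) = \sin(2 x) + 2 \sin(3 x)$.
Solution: Separating variables: $w = \sum c_n e^{-n^2\tau} \sin(nx)$. From $w(x,0) = \sin(2 x) + 2 \sin(3 x)$: $c_2=1, c_3=2$.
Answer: $w(x, \tau) = e^{-4 \tau} \sin(2 x) + 2 e^{-9 \tau} \sin(3 x)$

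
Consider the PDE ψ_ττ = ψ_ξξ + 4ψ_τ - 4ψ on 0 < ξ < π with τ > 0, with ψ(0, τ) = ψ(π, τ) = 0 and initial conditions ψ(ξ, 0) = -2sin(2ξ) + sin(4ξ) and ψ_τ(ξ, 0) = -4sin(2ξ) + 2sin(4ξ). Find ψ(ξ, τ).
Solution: Substitute ψ = exp(2τ)u, i.e. u = exp(-2τ)ψ.
By the product rule, ψ_τ = exp(2τ)(u_τ + 2u), ψ_ττ = exp(2τ)(u_ττ + 4u_τ + 4u), ψ_ξξ = exp(2τ)u_ξξ.
Substituting into the PDE and dividing by exp(2τ): u_ττ + 4u_τ + 4u = u_ξξ + 4(u_τ + 2u) - 4u.
The lower-order terms cancel, leaving the standard wave equation u_ττ = u_ξξ.
Initial data for u: u(ξ,0) = ψ(ξ,0) = -2sin(2ξ) + sin(4ξ); u_τ(ξ,0) = ψ_τ(ξ,0) - 2ψ(ξ,0) = 0. The boundary conditions carry over: u(0,τ) = u(π,τ) = 0.
Solve for u:
  Using separation of variables u = X(ξ)T(τ):
  Eigenfunctions: sin(nξ), n = 1, 2, 3, ...
  General solution: u(ξ, τ) = Σ [A_n cos(n τ) + B_n sin(n τ)] sin(nξ)
  From u(ξ,0) = -2sin(2ξ) + sin(4ξ): A_2=-2, A_4=1. From u_τ(ξ,0) = 0: all B_n = 0.
Hence u(ξ,τ) = -2sin(2ξ)cos(2τ) + sin(4ξ)cos(4τ).
Transform back: ψ(ξ,τ) = exp(2τ)u(ξ,τ).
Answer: ψ(ξ, τ) = -2exp(2τ)sin(2ξ)cos(2τ) + exp(2τ)sin(4ξ)cos(4τ)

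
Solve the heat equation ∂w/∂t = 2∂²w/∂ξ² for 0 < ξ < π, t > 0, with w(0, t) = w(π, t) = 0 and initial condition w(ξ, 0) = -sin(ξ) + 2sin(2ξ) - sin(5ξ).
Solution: Separating variables: w = Σ c_n exp(-2n²t) sin(nξ). From w(ξ,0) = -sin(ξ) + 2sin(2ξ) - sin(5ξ): c_1=-1, c_2=2, c_5=-1.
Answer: w(ξ, t) = -exp(-2t)sin(ξ) + 2exp(-8t)sin(2ξ) - exp(-50t)sin(5ξ)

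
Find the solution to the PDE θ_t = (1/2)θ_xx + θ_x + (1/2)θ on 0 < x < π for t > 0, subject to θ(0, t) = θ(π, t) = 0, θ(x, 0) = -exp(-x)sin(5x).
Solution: Substitute θ = exp(-x)u.
Then θ_x = exp(-x)(u_x - u), θ_xx = exp(-x)(u_xx - 2u_x + u), θ_t = exp(-x)u_t; substituting and dividing by exp(-x), the lower-order terms cancel: u_t = (1/2)u_xx (standard heat equation).
Data for u: u(x,0) = exp(x)θ(x,0) = -sin(5x). The boundary conditions carry over: u(0,t) = u(π,t) = 0.
Separating variables: u = Σ c_n exp(-n²t/2) sin(nx). From u(x,0) = -sin(5x): c_5=-1.
So u(x,t) = -exp(-25t/2)sin(5x), and θ(x,t) = exp(-x)u(x,t).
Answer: θ(x, t) = -exp(-25t/2)exp(-x)sin(5x)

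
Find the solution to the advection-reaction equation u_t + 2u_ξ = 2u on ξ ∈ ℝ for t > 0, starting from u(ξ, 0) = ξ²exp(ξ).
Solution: Substitute u = exp(ξ)w, i.e. w = exp(-ξ)u.
By the product rule, u_ξ = exp(ξ)(w_ξ + w), u_t = exp(ξ)w_t.
Substituting into the PDE and dividing by exp(ξ): w_t + 2(w_ξ + w) = 2w.
The lower-order terms cancel, leaving the standard advection equation w_t + 2w_ξ = 0.
Initial data for w: w(ξ,0) = exp(-ξ)u(ξ,0) = ξ².
Solve for w:
  By method of characteristics (waves move right with speed 2):
  Along characteristics ξ - 2t = const, w is constant, so w(ξ,t) = f(ξ - 2t) with f = w(·, 0).
Hence w(ξ,t) = 4t² - 4tξ + ξ².
Transform back: u(ξ,t) = exp(ξ)w(ξ,t).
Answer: u(ξ, t) = 4t²exp(ξ) - 4tξexp(ξ) + ξ²exp(ξ)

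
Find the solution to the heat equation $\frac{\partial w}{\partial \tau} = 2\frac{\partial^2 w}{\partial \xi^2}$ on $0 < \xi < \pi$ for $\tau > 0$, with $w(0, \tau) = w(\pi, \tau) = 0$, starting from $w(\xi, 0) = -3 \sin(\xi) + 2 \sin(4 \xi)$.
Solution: Using separation of variables $w = X(\xi)T(\tau)$:
Eigenfunctions: $\sin(n\xi)$, $n = 1, 2, 3, \ldots$
General solution: $w(\xi, \tau) = \sum c_n \sin(n\xi) e^{-2n^2 \tau}$
Matching $w(\xi,0) = -3 \sin(\xi) + 2 \sin(4 \xi)$ term by term: $c_1=-3, c_4=2$.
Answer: $w(\xi, \tau) = -3 e^{-2 \tau} \sin(\xi) + 2 e^{-32 \tau} \sin(4 \xi)$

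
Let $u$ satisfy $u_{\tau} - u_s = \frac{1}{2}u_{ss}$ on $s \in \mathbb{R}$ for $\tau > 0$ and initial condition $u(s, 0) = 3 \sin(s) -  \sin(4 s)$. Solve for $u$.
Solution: Moving frame: $\eta = s + \tau$, $\sigma = \tau$, $u = w(\eta,\sigma)$, so $u_{\tau} = w_{\sigma} + w_{\eta}$ and $u_{ss} = w_{\eta\eta}$.
Hence $u_{\tau} - u_s = w_{\sigma}$ and the PDE becomes the heat equation $w_{\sigma} = \frac{1}{2}w_{\eta\eta}$ on $\eta \in \mathbb{R}$.
Initial data: $w(\eta,0) = u(\eta,0) = 3 \sin(\eta) - \sin(4 \eta)$. Each mode $\sin(n\eta)$ decays as $e^{-n^2\sigma/2}$ on $\mathbb{R}$, so $w(\eta,\sigma) = \sum c_n e^{-n^2\sigma/2} \sin(n\eta)$ with $c_1=3, c_4=-1$: $w(\eta,\sigma) = - e^{-8 \sigma} \sin(4 \eta) + 3 e^{-\sigma/2} \sin(\eta)$.
Substituting back: $u(s,\tau) = w(s + \tau, \tau)$.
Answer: $u(s, \tau) = - e^{-8 \tau} \sin(4 \tau + 4 s) + 3 e^{-\tau/2} \sin(\tau + s)$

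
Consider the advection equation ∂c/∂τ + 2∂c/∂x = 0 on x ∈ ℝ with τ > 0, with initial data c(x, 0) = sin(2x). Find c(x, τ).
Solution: By method of characteristics (waves move right with speed 2):
Along characteristics x - 2τ = const, c is constant, so c(x,τ) = f(x - 2τ) with f = c(·, 0).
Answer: c(x, τ) = sin(2x - 4τ)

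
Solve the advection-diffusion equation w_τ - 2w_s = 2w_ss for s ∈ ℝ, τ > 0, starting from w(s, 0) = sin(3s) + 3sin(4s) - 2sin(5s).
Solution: Change to a moving frame: let η = s + 2τ, σ = τ and write w(s,τ) = u(η,σ).
By the chain rule w_τ = u_σ + 2u_η, w_s = u_η, w_ss = u_ηη.
Then w_τ - 2w_s = u_σ: the advection term cancels and the PDE becomes the heat equation u_σ = 2u_ηη on η ∈ ℝ.
Initial data: u(η,0) = w(η,0) = sin(3η) + 3sin(4η) - 2sin(5η).
On η ∈ ℝ each mode satisfies (sin(nη))″ = -n² sin(nη), so exp(-2n²σ) sin(nη) solves the heat equation; by superposition u(η,σ) = Σ c_n exp(-2n²σ) sin(nη).
Reading off the coefficients: c_3=1, c_4=3, c_5=-2, so u(η,σ) = exp(-18σ)sin(3η) + 3exp(-32σ)sin(4η) - 2exp(-50σ)sin(5η).
Substituting back η = s + 2τ, σ = τ: w(s,τ) = u(s + 2τ, τ).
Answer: w(s, τ) = exp(-18τ)sin(3s + 6τ) + 3exp(-32τ)sin(4s + 8τ) - 2exp(-50τ)sin(5s + 10τ)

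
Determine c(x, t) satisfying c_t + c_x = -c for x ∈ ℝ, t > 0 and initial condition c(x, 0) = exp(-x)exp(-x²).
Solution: Substitute c = exp(-x)u, i.e. u = exp(x)c.
By the product rule, c_x = exp(-x)(u_x - u), c_t = exp(-x)u_t.
Substituting into the PDE and dividing by exp(-x): u_t + (u_x - u) = -u.
The lower-order terms cancel, leaving the standard advection equation u_t + u_x = 0.
Initial data for u: u(x,0) = exp(x)c(x,0) = exp(-x²).
Solve for u:
  By method of characteristics (waves move right with speed 1):
  Along characteristics x - t = const, u is constant, so u(x,t) = f(x - t) with f = u(·, 0).
Hence u(x,t) = exp(-(-t + x)²).
Transform back: c(x,t) = exp(-x)u(x,t).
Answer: c(x, t) = exp(-x)exp(-(-t + x)²)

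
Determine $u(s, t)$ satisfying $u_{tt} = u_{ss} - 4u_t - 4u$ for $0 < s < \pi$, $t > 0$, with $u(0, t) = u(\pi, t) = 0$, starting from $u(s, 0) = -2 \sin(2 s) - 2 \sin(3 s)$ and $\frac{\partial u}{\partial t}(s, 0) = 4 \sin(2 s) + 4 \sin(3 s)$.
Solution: Substitute $u = e^{-2t}w$, i.e. $w = e^{2t}u$.
By the product rule, $u_t = e^{-2t}(w_t - 2w)$, $u_{tt} = e^{-2t}(w_{tt} - 4w_t + 4w)$, $u_{ss} = e^{-2t}w_{ss}$.
Substituting into the PDE and dividing by $e^{-2t}$: $w_{tt} - 4w_t + 4w = w_{ss} - 4(w_t - 2w) - 4w$.
The lower-order terms cancel, leaving the standard wave equation $w_{tt} = w_{ss}$.
Initial data for $w$: $w(s,0) = u(s,0) = -2 \sin(2 s) - 2 \sin(3 s)$; $w_t(s,0) = u_t(s,0) + 2u(s,0) = 0$. The boundary conditions carry over: $w(0,t) = w(\pi,t) = 0$.
Solve for $w$:
  Using separation of variables $w = X(s)T(t)$:
  Eigenfunctions: $\sin(ns)$, $n = 1, 2, 3, \ldots$
  General solution: $w(s, t) = \sum [A_n \cos(n t) + B_n \sin(n t)] \sin(ns)$
  From $w(s,0) = -2 \sin(2 s) - 2 \sin(3 s)$: $A_2=-2, A_3=-2$. From $w_t(s,0) = 0$: all $B_n = 0$.
Hence $w(s,t) = -2 \sin(2 s) \cos(2 t) - 2 \sin(3 s) \cos(3 t)$.
Transform back: $u(s,t) = e^{-2t}w(s,t)$.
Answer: $u(s, t) = -2 e^{-2 t} \sin(2 s) \cos(2 t) - 2 e^{-2 t} \sin(3 s) \cos(3 t)$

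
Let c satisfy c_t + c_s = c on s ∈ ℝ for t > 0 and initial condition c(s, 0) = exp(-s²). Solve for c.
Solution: Substitute c = exp(t)u, i.e. u = exp(-t)c.
By the product rule, c_t = exp(t)(u_t + u), c_s = exp(t)u_s.
Substituting into the PDE and dividing by exp(t): u_t + u + u_s = u.
The lower-order terms cancel, leaving the standard advection equation u_t + u_s = 0.
Initial data for u: u(s,0) = c(s,0) = exp(-s²).
Solve for u:
  By method of characteristics (waves move right with speed 1):
  Along characteristics s - t = const, u is constant, so u(s,t) = f(s - t) with f = u(·, 0).
Hence u(s,t) = exp(-(s - t)²).
Transform back: c(s,t) = exp(t)u(s,t).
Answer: c(s, t) = exp(t)exp(-(s - t)²)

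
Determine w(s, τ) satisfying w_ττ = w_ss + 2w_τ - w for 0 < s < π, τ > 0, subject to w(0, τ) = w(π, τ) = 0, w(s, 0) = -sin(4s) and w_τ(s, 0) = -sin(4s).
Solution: Substitute w = exp(τ)u, i.e. u = exp(-τ)w.
By the product rule, w_τ = exp(τ)(u_τ + u), w_ττ = exp(τ)(u_ττ + 2u_τ + u), w_ss = exp(τ)u_ss.
Substituting into the PDE and dividing by exp(τ): u_ττ + 2u_τ + u = u_ss + 2(u_τ + u) - u.
The lower-order terms cancel, leaving the standard wave equation u_ττ = u_ss.
Initial data for u: u(s,0) = w(s,0) = -sin(4s); u_τ(s,0) = w_τ(s,0) - w(s,0) = 0. The boundary conditions carry over: u(0,τ) = u(π,τ) = 0.
Solve for u:
  Using separation of variables u = X(s)T(τ):
  Eigenfunctions: sin(ns), n = 1, 2, 3, ...
  General solution: u(s, τ) = Σ [A_n cos(n τ) + B_n sin(n τ)] sin(ns)
  From u(s,0) = -sin(4s): A_4=-1. From u_τ(s,0) = 0: all B_n = 0.
Hence u(s,τ) = -sin(4s)cos(4τ).
Transform back: w(s,τ) = exp(τ)u(s,τ).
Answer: w(s, τ) = -exp(τ)sin(4s)cos(4τ)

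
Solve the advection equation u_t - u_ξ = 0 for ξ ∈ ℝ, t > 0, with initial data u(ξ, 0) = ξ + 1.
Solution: By characteristics (dξ/dt = -1), u(ξ,t) = f(ξ + t) with f = u(·, 0).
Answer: u(ξ, t) = t + ξ + 1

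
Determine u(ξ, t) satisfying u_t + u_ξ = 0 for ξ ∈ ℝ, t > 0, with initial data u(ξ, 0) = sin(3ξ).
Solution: By characteristics (dξ/dt = 1), u(ξ,t) = f(ξ - t) with f = u(·, 0).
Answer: u(ξ, t) = -sin(3t - 3ξ)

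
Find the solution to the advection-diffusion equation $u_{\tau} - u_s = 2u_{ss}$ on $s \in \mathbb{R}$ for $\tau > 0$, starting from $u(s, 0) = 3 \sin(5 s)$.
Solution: Moving frame: $\eta = s + \tau$, $\sigma = \tau$, $u = w(\eta,\sigma)$, so $u_{\tau} = w_{\sigma} + w_{\eta}$ and $u_{ss} = w_{\eta\eta}$.
Hence $u_{\tau} - u_s = w_{\sigma}$ and the PDE becomes the heat equation $w_{\sigma} = 2w_{\eta\eta}$ on $\eta \in \mathbb{R}$.
Initial data: $w(\eta,0) = u(\eta,0) = 3 \sin(5 \eta)$. Each mode $\sin(n\eta)$ decays as $e^{-2n^2\sigma}$ on $\mathbb{R}$, so $w(\eta,\sigma) = \sum c_n e^{-2n^2\sigma} \sin(n\eta)$ with $c_5=3$: $w(\eta,\sigma) = 3 e^{-50 \sigma} \sin(5 \eta)$.
Substituting back: $u(s,\tau) = w(s + \tau, \tau)$.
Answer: $u(s, \tau) = 3 e^{-50 \tau} \sin(5 \tau + 5 s)$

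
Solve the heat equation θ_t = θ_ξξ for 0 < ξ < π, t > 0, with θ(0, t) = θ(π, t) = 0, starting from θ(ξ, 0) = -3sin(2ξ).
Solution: Using separation of variables θ = X(ξ)G(t):
Eigenfunctions: sin(nξ), n = 1, 2, 3, ...
General solution: θ(ξ, t) = Σ c_n sin(nξ) exp(-n² t)
Matching θ(ξ,0) = -3sin(2ξ) term by term: c_2=-3.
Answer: θ(ξ, t) = -3exp(-4t)sin(2ξ)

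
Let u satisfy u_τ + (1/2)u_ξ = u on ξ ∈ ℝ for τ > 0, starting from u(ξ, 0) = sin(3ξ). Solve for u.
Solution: Substitute u = exp(τ)w.
Then u_τ = exp(τ)(w_τ + w), u_ξ = exp(τ)w_ξ; substituting and dividing by exp(τ), the lower-order terms cancel: w_τ + (1/2)w_ξ = 0 (standard advection equation).
Data for w: w(ξ,0) = u(ξ,0) = sin(3ξ).
By characteristics (dξ/dτ = 1/2), w(ξ,τ) = f(ξ - (1/2)τ) with f = w(·, 0).
So w(ξ,τ) = sin(3ξ - 3τ/2), and u(ξ,τ) = exp(τ)w(ξ,τ).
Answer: u(ξ, τ) = exp(τ)sin(3ξ - 3τ/2)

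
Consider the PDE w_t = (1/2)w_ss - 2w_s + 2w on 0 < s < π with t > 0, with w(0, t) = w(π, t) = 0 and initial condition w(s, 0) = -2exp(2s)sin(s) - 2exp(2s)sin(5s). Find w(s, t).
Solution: Substitute w = exp(2s)u, i.e. u = exp(-2s)w.
By the product rule, w_s = exp(2s)(u_s + 2u), w_ss = exp(2s)(u_ss + 4u_s + 4u), w_t = exp(2s)u_t.
Substituting into the PDE and dividing by exp(2s): u_t = (1/2)(u_ss + 4u_s + 4u) - 2(u_s + 2u) + 2u.
The lower-order terms cancel, leaving the standard heat equation u_t = (1/2)u_ss.
Initial data for u: u(s,0) = exp(-2s)w(s,0) = -2sin(s) - 2sin(5s). The boundary conditions carry over: u(0,t) = u(π,t) = 0.
Solve for u:
  Using separation of variables u = X(s)T(t):
  Eigenfunctions: sin(ns), n = 1, 2, 3, ...
  General solution: u(s, t) = Σ c_n sin(ns) exp(-n² t/2)
  Matching u(s,0) = -2sin(s) - 2sin(5s) term by term: c_1=-2, c_5=-2.
Hence u(s,t) = -2exp(-t/2)sin(s) - 2exp(-25t/2)sin(5s).
Transform back: w(s,t) = exp(2s)u(s,t).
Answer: w(s, t) = -2exp(2s)exp(-t/2)sin(s) - 2exp(2s)exp(-25t/2)sin(5s)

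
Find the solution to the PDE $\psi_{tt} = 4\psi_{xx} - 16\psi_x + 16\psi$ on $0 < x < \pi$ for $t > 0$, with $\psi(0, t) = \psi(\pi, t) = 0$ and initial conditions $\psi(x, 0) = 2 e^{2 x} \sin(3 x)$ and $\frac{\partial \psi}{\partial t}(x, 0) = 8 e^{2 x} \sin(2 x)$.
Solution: Substitute $\psi = e^{2x}u$.
Then $\psi_x = e^{2x}(u_x + 2u)$, $\psi_{xx} = e^{2x}(u_{xx} + 4u_x + 4u)$, $\psi_{tt} = e^{2x}u_{tt}$; substituting and dividing by $e^{2x}$, the lower-order terms cancel: $u_{tt} = 4u_{xx}$ (standard wave equation).
Data for $u$: $u(x,0) = e^{-2x}\psi(x,0) = 2 \sin(3 x)$; $u_t(x,0) = e^{-2x}\psi_t(x,0) = 8 \sin(2 x)$. The boundary conditions carry over: $u(0,t) = u(\pi,t) = 0$.
Separating variables: $u = \sum [A_n \cos(\omega_n t) + B_n \sin(\omega_n t)] \sin(nx)$, $\omega_n = 2n$. From ICs ($B_n$ = velocity coefficient / $\omega_n$): $A_3=2, B_2=2$.
So $u(x,t) = 2 \sin(4 t) \sin(2 x) + 2 \sin(3 x) \cos(6 t)$, and $\psi(x,t) = e^{2x}u(x,t)$.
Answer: $\psi(x, t) = 2 e^{2 x} \sin(4 t) \sin(2 x) + 2 e^{2 x} \sin(3 x) \cos(6 t)$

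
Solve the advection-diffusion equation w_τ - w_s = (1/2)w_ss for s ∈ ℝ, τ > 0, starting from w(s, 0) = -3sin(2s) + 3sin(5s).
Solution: Moving frame: η = s + τ, σ = τ, w = u(η,σ), so w_τ = u_σ + u_η and w_ss = u_ηη.
Hence w_τ - w_s = u_σ and the PDE becomes the heat equation u_σ = (1/2)u_ηη on η ∈ ℝ.
Initial data: u(η,0) = w(η,0) = -3sin(2η) + 3sin(5η). Each mode sin(nη) decays as exp(-n²σ/2) on ℝ, so u(η,σ) = Σ c_n exp(-n²σ/2) sin(nη) with c_2=-3, c_5=3: u(η,σ) = -3exp(-2σ)sin(2η) + 3exp(-25σ/2)sin(5η).
Substituting back: w(s,τ) = u(s + τ, τ).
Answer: w(s, τ) = -3exp(-2τ)sin(2s + 2τ) + 3exp(-25τ/2)sin(5s + 5τ)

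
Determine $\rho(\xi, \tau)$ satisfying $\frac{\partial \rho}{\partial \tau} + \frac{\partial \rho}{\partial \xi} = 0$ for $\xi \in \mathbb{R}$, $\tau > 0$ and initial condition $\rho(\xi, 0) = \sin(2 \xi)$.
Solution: By characteristics ($d\xi/d\tau = 1$), $\rho(\xi,\tau) = f(\xi - \tau)$ with $f = \rho( \cdot , 0)$.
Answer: $\rho(\xi, \tau) = - \sin(2 \tau - 2 \xi)$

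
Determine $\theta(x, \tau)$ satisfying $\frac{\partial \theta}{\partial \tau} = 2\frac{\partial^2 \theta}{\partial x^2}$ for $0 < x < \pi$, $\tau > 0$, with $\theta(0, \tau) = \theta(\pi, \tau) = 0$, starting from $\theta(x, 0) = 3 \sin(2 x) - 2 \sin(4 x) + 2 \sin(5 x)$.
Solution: Using separation of variables $\theta = X(x)G(\tau)$:
Eigenfunctions: $\sin(nx)$, $n = 1, 2, 3, \ldots$
General solution: $\theta(x, \tau) = \sum c_n \sin(nx) e^{-2n^2 \tau}$
Matching $\theta(x,0) = 3 \sin(2 x) - 2 \sin(4 x) + 2 \sin(5 x)$ term by term: $c_2=3, c_4=-2, c_5=2$.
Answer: $\theta(x, \tau) = 3 e^{-8 \tau} \sin(2 x) - 2 e^{-32 \tau} \sin(4 x) + 2 e^{-50 \tau} \sin(5 x)$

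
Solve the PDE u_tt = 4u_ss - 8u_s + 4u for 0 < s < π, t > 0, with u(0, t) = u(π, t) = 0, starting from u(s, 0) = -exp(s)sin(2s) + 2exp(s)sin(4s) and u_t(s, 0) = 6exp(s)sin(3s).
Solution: Substitute u = exp(s)w, i.e. w = exp(-s)u.
By the product rule, u_s = exp(s)(w_s + w), u_ss = exp(s)(w_ss + 2w_s + w), u_tt = exp(s)w_tt.
Substituting into the PDE and dividing by exp(s): w_tt = 4(w_ss + 2w_s + w) - 8(w_s + w) + 4w.
The lower-order terms cancel, leaving the standard wave equation w_tt = 4w_ss.
Initial data for w: w(s,0) = exp(-s)u(s,0) = -sin(2s) + 2sin(4s); w_t(s,0) = exp(-s)u_t(s,0) = 6sin(3s). The boundary conditions carry over: w(0,t) = w(π,t) = 0.
Solve for w:
  Using separation of variables w = X(s)T(t):
  Eigenfunctions: sin(ns), n = 1, 2, 3, ...
  General solution: w(s, t) = Σ [A_n cos(2n t) + B_n sin(2n t)] sin(ns)
  From w(s,0) = -sin(2s) + 2sin(4s): A_2=-1, A_4=2. From w_t(s,0) = 6sin(3s), using w_t(s,0) = Σ ω_n B_n sin(ns) with ω_n = 2n: B_3 = 6/6 = 1.
Hence w(s,t) = -sin(2s)cos(4t) + sin(3s)sin(6t) + 2sin(4s)cos(8t).
Transform back: u(s,t) = exp(s)w(s,t).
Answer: u(s, t) = -exp(s)sin(2s)cos(4t) + exp(s)sin(3s)sin(6t) + 2exp(s)sin(4s)cos(8t)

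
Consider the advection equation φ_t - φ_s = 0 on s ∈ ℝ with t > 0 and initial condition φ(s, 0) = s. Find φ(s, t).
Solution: By characteristics (ds/dt = -1), φ(s,t) = f(s + t) with f = φ(·, 0).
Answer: φ(s, t) = s + t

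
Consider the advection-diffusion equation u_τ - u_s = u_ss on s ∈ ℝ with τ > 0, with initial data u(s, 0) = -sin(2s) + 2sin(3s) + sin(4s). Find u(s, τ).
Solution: Moving frame: η = s + τ, σ = τ, u = w(η,σ), so u_τ = w_σ + w_η and u_ss = w_ηη.
Hence u_τ - u_s = w_σ and the PDE becomes the heat equation w_σ = w_ηη on η ∈ ℝ.
Initial data: w(η,0) = u(η,0) = -sin(2η) + 2sin(3η) + sin(4η). Each mode sin(nη) decays as exp(-n²σ) on ℝ, so w(η,σ) = Σ c_n exp(-n²σ) sin(nη) with c_2=-1, c_3=2, c_4=1: w(η,σ) = -exp(-4σ)sin(2η) + 2exp(-9σ)sin(3η) + exp(-16σ)sin(4η).
Substituting back: u(s,τ) = w(s + τ, τ).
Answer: u(s, τ) = -exp(-4τ)sin(2s + 2τ) + 2exp(-9τ)sin(3s + 3τ) + exp(-16τ)sin(4s + 4τ)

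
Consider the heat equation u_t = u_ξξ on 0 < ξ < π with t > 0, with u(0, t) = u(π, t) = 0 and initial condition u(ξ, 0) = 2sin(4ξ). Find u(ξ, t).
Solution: Using separation of variables u = X(ξ)T(t):
Eigenfunctions: sin(nξ), n = 1, 2, 3, ...
General solution: u(ξ, t) = Σ c_n sin(nξ) exp(-n² t)
Matching u(ξ,0) = 2sin(4ξ) term by term: c_4=2.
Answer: u(ξ, t) = 2exp(-16t)sin(4ξ)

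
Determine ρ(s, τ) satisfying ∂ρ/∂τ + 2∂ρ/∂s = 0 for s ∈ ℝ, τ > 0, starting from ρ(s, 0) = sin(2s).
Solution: By characteristics (ds/dτ = 2), ρ(s,τ) = f(s - 2τ) with f = ρ(·, 0).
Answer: ρ(s, τ) = sin(2s - 4τ)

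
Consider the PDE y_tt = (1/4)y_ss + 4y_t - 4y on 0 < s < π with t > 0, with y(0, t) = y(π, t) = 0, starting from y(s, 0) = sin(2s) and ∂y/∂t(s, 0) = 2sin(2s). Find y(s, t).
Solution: Substitute y = exp(2t)u.
Then y_t = exp(2t)(u_t + 2u), y_tt = exp(2t)(u_tt + 4u_t + 4u), y_ss = exp(2t)u_ss; substituting and dividing by exp(2t), the lower-order terms cancel: u_tt = (1/4)u_ss (standard wave equation).
Data for u: u(s,0) = y(s,0) = sin(2s); u_t(s,0) = y_t(s,0) - 2y(s,0) = 0. The boundary conditions carry over: u(0,t) = u(π,t) = 0.
Separating variables: u = Σ [A_n cos(ω_n t) + B_n sin(ω_n t)] sin(ns), ω_n = n/2. From ICs: A_2=1.
So u(s,t) = sin(2s)cos(t), and y(s,t) = exp(2t)u(s,t).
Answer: y(s, t) = exp(2t)sin(2s)cos(t)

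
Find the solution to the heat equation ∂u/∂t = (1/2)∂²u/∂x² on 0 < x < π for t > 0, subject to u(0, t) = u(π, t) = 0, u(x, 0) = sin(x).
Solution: Using separation of variables u = X(x)T(t):
Eigenfunctions: sin(nx), n = 1, 2, 3, ...
General solution: u(x, t) = Σ c_n sin(nx) exp(-n² t/2)
Matching u(x,0) = sin(x) term by term: c_1=1.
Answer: u(x, t) = exp(-t/2)sin(x)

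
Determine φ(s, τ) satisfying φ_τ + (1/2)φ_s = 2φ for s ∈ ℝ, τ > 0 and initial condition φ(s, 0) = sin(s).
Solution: Substitute φ = exp(2τ)u, i.e. u = exp(-2τ)φ.
By the product rule, φ_τ = exp(2τ)(u_τ + 2u), φ_s = exp(2τ)u_s.
Substituting into the PDE and dividing by exp(2τ): u_τ + 2u + (1/2)u_s = 2u.
The lower-order terms cancel, leaving the standard advection equation u_τ + (1/2)u_s = 0.
Initial data for u: u(s,0) = φ(s,0) = sin(s).
Solve for u:
  By method of characteristics (waves move right with speed 1/2):
  Along characteristics s - (1/2)τ = const, u is constant, so u(s,τ) = f(s - (1/2)τ) with f = u(·, 0).
Hence u(s,τ) = sin(s - τ/2).
Transform back: φ(s,τ) = exp(2τ)u(s,τ).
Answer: φ(s, τ) = exp(2τ)sin(s - τ/2)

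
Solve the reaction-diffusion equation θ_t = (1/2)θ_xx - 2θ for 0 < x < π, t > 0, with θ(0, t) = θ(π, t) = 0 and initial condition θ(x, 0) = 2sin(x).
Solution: Substitute θ = exp(-2t)u.
Then θ_t = exp(-2t)(u_t - 2u), θ_xx = exp(-2t)u_xx; substituting and dividing by exp(-2t), the lower-order terms cancel: u_t = (1/2)u_xx (standard heat equation).
Data for u: u(x,0) = θ(x,0) = 2sin(x). The boundary conditions carry over: u(0,t) = u(π,t) = 0.
Separating variables: u = Σ c_n exp(-n²t/2) sin(nx). From u(x,0) = 2sin(x): c_1=2.
So u(x,t) = 2exp(-t/2)sin(x), and θ(x,t) = exp(-2t)u(x,t).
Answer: θ(x, t) = 2exp(-5t/2)sin(x)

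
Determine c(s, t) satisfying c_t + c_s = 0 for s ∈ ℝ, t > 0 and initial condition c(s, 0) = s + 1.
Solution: By characteristics (ds/dt = 1), c(s,t) = f(s - t) with f = c(·, 0).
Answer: c(s, t) = s - t + 1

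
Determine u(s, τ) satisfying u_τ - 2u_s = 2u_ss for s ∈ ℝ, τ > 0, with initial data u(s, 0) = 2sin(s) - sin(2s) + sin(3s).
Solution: Change to a moving frame: let η = s + 2τ, σ = τ and write u(s,τ) = w(η,σ).
By the chain rule u_τ = w_σ + 2w_η, u_s = w_η, u_ss = w_ηη.
Then u_τ - 2u_s = w_σ: the advection term cancels and the PDE becomes the heat equation w_σ = 2w_ηη on η ∈ ℝ.
Initial data: w(η,0) = u(η,0) = 2sin(η) - sin(2η) + sin(3η).
On η ∈ ℝ each mode satisfies (sin(nη))″ = -n² sin(nη), so exp(-2n²σ) sin(nη) solves the heat equation; by superposition w(η,σ) = Σ c_n exp(-2n²σ) sin(nη).
Reading off the coefficients: c_1=2, c_2=-1, c_3=1, so w(η,σ) = 2exp(-2σ)sin(η) - exp(-8σ)sin(2η) + exp(-18σ)sin(3η).
Substituting back η = s + 2τ, σ = τ: u(s,τ) = w(s + 2τ, τ).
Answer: u(s, τ) = 2exp(-2τ)sin(s + 2τ) - exp(-8τ)sin(2s + 4τ) + exp(-18τ)sin(3s + 6τ)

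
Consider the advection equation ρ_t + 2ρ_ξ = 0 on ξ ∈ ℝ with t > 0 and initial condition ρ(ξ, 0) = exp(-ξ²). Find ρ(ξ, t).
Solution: By method of characteristics (waves move right with speed 2):
Along characteristics ξ - 2t = const, ρ is constant, so ρ(ξ,t) = f(ξ - 2t) with f = ρ(·, 0).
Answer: ρ(ξ, t) = exp(-(-2t + ξ)²)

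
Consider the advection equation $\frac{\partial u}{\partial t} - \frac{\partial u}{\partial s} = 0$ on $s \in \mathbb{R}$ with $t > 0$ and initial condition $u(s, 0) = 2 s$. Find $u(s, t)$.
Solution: By characteristics ($ds/dt = -1$), $u(s,t) = f(s + t)$ with $f = u( \cdot , 0)$.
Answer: $u(s, t) = 2 s + 2 t$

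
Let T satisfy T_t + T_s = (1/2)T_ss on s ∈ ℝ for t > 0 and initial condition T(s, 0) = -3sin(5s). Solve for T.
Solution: Moving frame: η = s - t, σ = t, T = u(η,σ), so T_t = u_σ - u_η and T_ss = u_ηη.
Hence T_t + T_s = u_σ and the PDE becomes the heat equation u_σ = (1/2)u_ηη on η ∈ ℝ.
Initial data: u(η,0) = T(η,0) = -3sin(5η). Each mode sin(nη) decays as exp(-n²σ/2) on ℝ, so u(η,σ) = Σ c_n exp(-n²σ/2) sin(nη) with c_5=-3: u(η,σ) = -3exp(-25σ/2)sin(5η).
Substituting back: T(s,t) = u(s - t, t).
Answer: T(s, t) = -3exp(-25t/2)sin(5s - 5t)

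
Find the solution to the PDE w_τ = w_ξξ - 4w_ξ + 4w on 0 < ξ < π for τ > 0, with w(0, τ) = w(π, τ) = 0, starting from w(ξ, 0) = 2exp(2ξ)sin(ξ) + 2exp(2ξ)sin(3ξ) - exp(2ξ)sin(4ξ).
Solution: Substitute w = exp(2ξ)u, i.e. u = exp(-2ξ)w.
By the product rule, w_ξ = exp(2ξ)(u_ξ + 2u), w_ξξ = exp(2ξ)(u_ξξ + 4u_ξ + 4u), w_τ = exp(2ξ)u_τ.
Substituting into the PDE and dividing by exp(2ξ): u_τ = (u_ξξ + 4u_ξ + 4u) - 4(u_ξ + 2u) + 4u.
The lower-order terms cancel, leaving the standard heat equation u_τ = u_ξξ.
Initial data for u: u(ξ,0) = exp(-2ξ)w(ξ,0) = 2sin(ξ) + 2sin(3ξ) - sin(4ξ). The boundary conditions carry over: u(0,τ) = u(π,τ) = 0.
Solve for u:
  Using separation of variables u = X(ξ)T(τ):
  Eigenfunctions: sin(nξ), n = 1, 2, 3, ...
  General solution: u(ξ, τ) = Σ c_n sin(nξ) exp(-n² τ)
  Matching u(ξ,0) = 2sin(ξ) + 2sin(3ξ) - sin(4ξ) term by term: c_1=2, c_3=2, c_4=-1.
Hence u(ξ,τ) = 2exp(-τ)sin(ξ) + 2exp(-9τ)sin(3ξ) - exp(-16τ)sin(4ξ).
Transform back: w(ξ,τ) = exp(2ξ)u(ξ,τ).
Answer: w(ξ, τ) = 2exp(2ξ)exp(-τ)sin(ξ) + 2exp(2ξ)exp(-9τ)sin(3ξ) - exp(2ξ)exp(-16τ)sin(4ξ)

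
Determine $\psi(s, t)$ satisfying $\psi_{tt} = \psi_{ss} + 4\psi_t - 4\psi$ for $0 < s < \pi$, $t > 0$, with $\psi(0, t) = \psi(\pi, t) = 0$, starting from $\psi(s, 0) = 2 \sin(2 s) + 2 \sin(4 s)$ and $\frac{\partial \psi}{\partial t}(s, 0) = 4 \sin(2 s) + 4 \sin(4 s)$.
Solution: Substitute $\psi = e^{2t}u$.
Then $\psi_t = e^{2t}(u_t + 2u)$, $\psi_{tt} = e^{2t}(u_{tt} + 4u_t + 4u)$, $\psi_{ss} = e^{2t}u_{ss}$; substituting and dividing by $e^{2t}$, the lower-order terms cancel: $u_{tt} = u_{ss}$ (standard wave equation).
Data for $u$: $u(s,0) = \psi(s,0) = 2 \sin(2 s) + 2 \sin(4 s)$; $u_t(s,0) = \psi_t(s,0) - 2\psi(s,0) = 0$. The boundary conditions carry over: $u(0,t) = u(\pi,t) = 0$.
Separating variables: $u = \sum [A_n \cos(\omega_n t) + B_n \sin(\omega_n t)] \sin(ns)$, $\omega_n = n$. From ICs: $A_2=2, A_4=2$.
So $u(s,t) = 2 \sin(2 s) \cos(2 t) + 2 \sin(4 s) \cos(4 t)$, and $\psi(s,t) = e^{2t}u(s,t)$.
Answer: $\psi(s, t) = 2 e^{2 t} \sin(2 s) \cos(2 t) + 2 e^{2 t} \sin(4 s) \cos(4 t)$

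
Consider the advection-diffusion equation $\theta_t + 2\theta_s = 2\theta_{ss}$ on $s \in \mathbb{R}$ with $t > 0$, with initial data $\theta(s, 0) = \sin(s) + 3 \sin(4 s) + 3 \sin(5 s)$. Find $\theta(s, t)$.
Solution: Moving frame: $\eta = s - 2t$, $\sigma = t$, $\theta = u(\eta,\sigma)$, so $\theta_t = u_{\sigma} - 2u_{\eta}$ and $\theta_{ss} = u_{\eta\eta}$.
Hence $\theta_t + 2\theta_s = u_{\sigma}$ and the PDE becomes the heat equation $u_{\sigma} = 2u_{\eta\eta}$ on $\eta \in \mathbb{R}$.
Initial data: $u(\eta,0) = \theta(\eta,0) = \sin(\eta) + 3 \sin(4 \eta) + 3 \sin(5 \eta)$. Each mode $\sin(n\eta)$ decays as $e^{-2n^2\sigma}$ on $\mathbb{R}$, so $u(\eta,\sigma) = \sum c_n e^{-2n^2\sigma} \sin(n\eta)$ with $c_1=1, c_4=3, c_5=3$: $u(\eta,\sigma) = e^{-2 \sigma} \sin(\eta) + 3 e^{-32 \sigma} \sin(4 \eta) + 3 e^{-50 \sigma} \sin(5 \eta)$.
Substituting back: $\theta(s,t) = u(s - 2t, t)$.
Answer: $\theta(s, t) = e^{-2 t} \sin(s - 2 t) + 3 e^{-32 t} \sin(4 s - 8 t) + 3 e^{-50 t} \sin(5 s - 10 t)$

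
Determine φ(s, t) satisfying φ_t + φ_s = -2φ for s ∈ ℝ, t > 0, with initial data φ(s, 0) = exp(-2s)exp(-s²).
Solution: Substitute φ = exp(-2s)u, i.e. u = exp(2s)φ.
By the product rule, φ_s = exp(-2s)(u_s - 2u), φ_t = exp(-2s)u_t.
Substituting into the PDE and dividing by exp(-2s): u_t + (u_s - 2u) = -2u.
The lower-order terms cancel, leaving the standard advection equation u_t + u_s = 0.
Initial data for u: u(s,0) = exp(2s)φ(s,0) = exp(-s²).
Solve for u:
  By method of characteristics (waves move right with speed 1):
  Along characteristics s - t = const, u is constant, so u(s,t) = f(s - t) with f = u(·, 0).
Hence u(s,t) = exp(-(s - t)²).
Transform back: φ(s,t) = exp(-2s)u(s,t).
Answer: φ(s, t) = exp(-2s)exp(-(s - t)²)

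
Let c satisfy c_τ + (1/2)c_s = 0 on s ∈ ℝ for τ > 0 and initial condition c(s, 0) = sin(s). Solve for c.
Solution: By method of characteristics (waves move right with speed 1/2):
Along characteristics s - (1/2)τ = const, c is constant, so c(s,τ) = f(s - (1/2)τ) with f = c(·, 0).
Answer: c(s, τ) = sin(s - τ/2)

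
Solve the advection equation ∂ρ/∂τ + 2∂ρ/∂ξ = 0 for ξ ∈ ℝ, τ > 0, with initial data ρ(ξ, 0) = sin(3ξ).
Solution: By characteristics (dξ/dτ = 2), ρ(ξ,τ) = f(ξ - 2τ) with f = ρ(·, 0).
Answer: ρ(ξ, τ) = sin(3ξ - 6τ)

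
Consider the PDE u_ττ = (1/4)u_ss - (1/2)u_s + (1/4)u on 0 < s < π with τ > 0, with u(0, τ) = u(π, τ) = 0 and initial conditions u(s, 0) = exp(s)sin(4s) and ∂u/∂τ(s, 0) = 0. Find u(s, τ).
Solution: Substitute u = exp(s)w.
Then u_s = exp(s)(w_s + w), u_ss = exp(s)(w_ss + 2w_s + w), u_ττ = exp(s)w_ττ; substituting and dividing by exp(s), the lower-order terms cancel: w_ττ = (1/4)w_ss (standard wave equation).
Data for w: w(s,0) = exp(-s)u(s,0) = sin(4s); w_τ(s,0) = exp(-s)u_τ(s,0) = 0. The boundary conditions carry over: w(0,τ) = w(π,τ) = 0.
Separating variables: w = Σ [A_n cos(ω_n τ) + B_n sin(ω_n τ)] sin(ns), ω_n = n/2. From ICs: A_4=1.
So w(s,τ) = sin(4s)cos(2τ), and u(s,τ) = exp(s)w(s,τ).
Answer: u(s, τ) = exp(s)sin(4s)cos(2τ)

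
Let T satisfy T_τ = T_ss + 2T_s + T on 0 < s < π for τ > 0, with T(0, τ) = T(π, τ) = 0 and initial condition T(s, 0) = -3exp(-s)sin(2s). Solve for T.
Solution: Substitute T = exp(-s)u, i.e. u = exp(s)T.
By the product rule, T_s = exp(-s)(u_s - u), T_ss = exp(-s)(u_ss - 2u_s + u), T_τ = exp(-s)u_τ.
Substituting into the PDE and dividing by exp(-s): u_τ = (u_ss - 2u_s + u) + 2(u_s - u) + u.
The lower-order terms cancel, leaving the standard heat equation u_τ = u_ss.
Initial data for u: u(s,0) = exp(s)T(s,0) = -3sin(2s). The boundary conditions carry over: u(0,τ) = u(π,τ) = 0.
Solve for u:
  Using separation of variables u = X(s)G(τ):
  Eigenfunctions: sin(ns), n = 1, 2, 3, ...
  General solution: u(s, τ) = Σ c_n sin(ns) exp(-n² τ)
  Matching u(s,0) = -3sin(2s) term by term: c_2=-3.
Hence u(s,τ) = -3exp(-4τ)sin(2s).
Transform back: T(s,τ) = exp(-s)u(s,τ).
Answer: T(s, τ) = -3exp(-s)exp(-4τ)sin(2s)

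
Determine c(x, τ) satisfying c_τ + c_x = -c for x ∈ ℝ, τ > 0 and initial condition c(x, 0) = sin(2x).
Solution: Substitute c = exp(-τ)u.
Then c_τ = exp(-τ)(u_τ - u), c_x = exp(-τ)u_x; substituting and dividing by exp(-τ), the lower-order terms cancel: u_τ + u_x = 0 (standard advection equation).
Data for u: u(x,0) = c(x,0) = sin(2x).
By characteristics (dx/dτ = 1), u(x,τ) = f(x - τ) with f = u(·, 0).
So u(x,τ) = sin(2x - 2τ), and c(x,τ) = exp(-τ)u(x,τ).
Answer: c(x, τ) = exp(-τ)sin(2x - 2τ)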